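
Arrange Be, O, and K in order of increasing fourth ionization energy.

K, O, Be

IE_4 is the cost of taking one more electron from the +3 cation: Be³⁺ is already 1 electron into the core; O³⁺ still has 3 valence electrons; K³⁺ is already 2 electrons into the core.
Usually core removal costs more than valence removal, but here the competition is close: a tightly held n=2 valence electron can cost more to remove than an n=3 core electron, so the actual values have to decide it.
Tabulated IE_4 (kJ/mol): Be 21007, O 7469, K 5877.
Overall IE_4 order: K < O < Be.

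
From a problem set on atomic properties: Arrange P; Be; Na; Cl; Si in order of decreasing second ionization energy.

Na, Cl, P, Be, Si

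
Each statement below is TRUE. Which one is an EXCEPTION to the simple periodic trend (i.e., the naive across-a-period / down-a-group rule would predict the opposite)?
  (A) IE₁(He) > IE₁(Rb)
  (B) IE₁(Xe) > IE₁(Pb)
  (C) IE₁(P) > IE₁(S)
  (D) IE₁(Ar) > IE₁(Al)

(C)

The general trend: IE₁ increases across a period and decreases down a group.
(A) He (period 1, group 18) vs Rb (period 5, group 1): the stated order agrees with the simple trend.
(B) Xe (period 5, group 18) vs Pb (period 6, group 14): the stated order agrees with the simple trend.
(C) P (period 3, group 15) vs S (period 3, group 16): the stated order contradicts the simple trend.
(D) Ar (period 3, group 18) vs Al (period 3, group 13): the stated order agrees with the simple trend.
The exception is (C): S (3p⁴) ionizes more easily than half-filled P (3p³) because the paired 3p electron in S is pushed out by e⁻–e⁻ repulsion.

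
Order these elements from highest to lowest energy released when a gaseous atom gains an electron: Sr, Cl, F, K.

Cl, F, K, Sr

F is in period 2, group 17; Cl is in period 3, group 17; K is in period 4, group 1; Sr is in period 5, group 2.
Electron affinity generally becomes more exothermic across a period toward the halogens and less exothermic down a group.
These span different periods and groups, so the two trends combine.
K > Sr: the two effects oppose for this pair; the down-group effect wins (48 vs 5 kJ/mol).
F > K: relative to K, both the across-period and down-group shifts push F's electron affinity up.
Cl > F: this pair runs against the simple trend — see the exception note.
Note the exception: Cl has a higher electron affinity than F, contrary to the simple trend — F's small 2p subshell makes the incoming electron feel strong e⁻–e⁻ repulsion, so Cl actually releases more energy on gaining an electron.
For reference (kJ/mol): F 328, Cl 349, K 48, Sr 5.
So from highest to lowest: Cl > F > K > Sr.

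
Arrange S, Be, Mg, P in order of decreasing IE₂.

S, P, Be, Mg

After 1 electron has been removed, what remains? S⁺ still has 5 valence electrons; Be⁺ still has 1 valence electron; Mg⁺ still has 1 valence electron; P⁺ still has 4 valence electrons.
All are still removing valence electrons, so compare the +1 ions as you would atoms: IE_2 generally rises across a period (higher Z_eff) and falls down a group (larger shell), subject to the usual subshell exceptions.
Valence configurations: S⁺ [Ne]3s²3p³, Be⁺ [He]2s¹, Mg⁺ [Ne]3s¹, P⁺ [Ne]3s²3p².
Approximate IE_2 values (kJ/mol): S 2252, Be 1757, Mg 1451, P 1907.
So the second ionization energies run Mg < Be < P < S.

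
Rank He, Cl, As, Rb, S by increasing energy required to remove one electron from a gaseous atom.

Rb, As, S, Cl, He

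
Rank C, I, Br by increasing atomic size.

C is in period 2, group 14; Br is in period 4, group 17; I is in period 5, group 17.
Moving right in a period, electrons are added to the same shell under a stronger nuclear pull, so atoms get smaller; moving down, a new shell is opened and atoms get larger.
These span different periods and groups, so the two trends combine.
Br > C: the two effects oppose for this pair; the down-group effect wins (114 vs 75 pm).
I > Br: they share group 17; the group trend gives I the larger value.
For reference (pm): C 75, Br 114, I 133.
So from smallest to largest: C < Br < I.

C < Br < I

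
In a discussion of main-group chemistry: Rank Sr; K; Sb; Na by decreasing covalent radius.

K, Sr, Na, Sb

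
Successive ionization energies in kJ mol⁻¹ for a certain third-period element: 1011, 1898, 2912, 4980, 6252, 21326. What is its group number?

Look for the largest jump between consecutive ionization energies: IE6/IE5 ≈ 3.4, far larger than any earlier ratio.
That jump marks the point where a core electron is being removed. So the atom has 5 valence electrons.
A main-group element with 5 valence electrons is in group 15.

Group 15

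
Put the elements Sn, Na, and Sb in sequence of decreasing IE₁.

Sb, Sn, Na

First ionization energy rises across a period (greater Z_eff holds electrons more tightly) and falls down a group (valence electrons are farther from the nucleus).
Neither a single period nor a single group — weigh both effects.
Sn > Na: period and group pull opposite ways; the across-period shift dominates (709 vs 496 kJ/mol).
Sb > Sn: both are in period 5; the period trend gives Sb the larger value.
For reference (kJ/mol): Na 496, Sn 709, Sb 831.
So from highest to lowest: Sb > Sn > Na.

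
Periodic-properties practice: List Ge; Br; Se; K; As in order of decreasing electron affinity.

K is in period 4, group 1; Ge is in period 4, group 14; As is in period 4, group 15; Se is in period 4, group 16; Br is in period 4, group 17.
Atoms with high Z_eff and room in the valence shell (especially the halogens) have the most exothermic electron affinities.
All lie in period 4; the across-period trend (electron affinity increases left to right) applies, with the exception below.
Note the exception: Ge has a higher electron affinity than As, contrary to the simple trend — adding an electron to As's half-filled 4p³ is unfavourable, so Ge (4p²) has the more exothermic EA.
Approximate values (kJ/mol): K 48, Ge 119, As 78, Se 195, Br 325.
So from highest to lowest: Br > Se > Ge > As > K.

Br, Se, Ge, As, K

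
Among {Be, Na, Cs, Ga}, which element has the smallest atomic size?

Be

Be is in period 2, group 2; Na is in period 3, group 1; Ga is in period 4, group 13; Cs is in period 6, group 1.
Across a period the added protons contract the valence shell; down a group each new principal shell makes the atom larger.
These span different periods and groups, so the two trends combine.
Ga > Be: period and group pull opposite ways; the down-group shift dominates (124 vs 102 pm).
Na > Ga: period and group pull opposite ways; the across-period shift dominates (155 vs 124 pm).
Cs > Na: Cs sits below Na in group 1, so the down-group effect alone puts Cs larger.
Approximate values (pm): Be 102, Na 155, Ga 124, Cs 232.
The smallest atomic size among these belongs to Be.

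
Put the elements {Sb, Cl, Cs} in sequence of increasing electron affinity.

Cs, Sb, Cl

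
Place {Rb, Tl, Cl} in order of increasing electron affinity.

Cl is in period 3, group 17; Rb is in period 5, group 1; Tl is in period 6, group 13.
Electron affinity generally becomes more exothermic across a period toward the halogens and less exothermic down a group.
Neither a single period nor a single group — weigh both effects.
Rb > Tl: the two effects oppose for this pair; the down-group effect wins (47 vs 19 kJ/mol).
Cl > Rb: both effects reinforce here, so Cl is clearly the higher of the two.
For reference (kJ/mol): Cl 349, Rb 47, Tl 19.
So from lowest to highest: Tl < Rb < Cl.

Tl < Rb < Cl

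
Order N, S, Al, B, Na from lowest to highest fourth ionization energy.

S, N, Na, Al, B

Consider each +3 ion: N³⁺ still has 2 valence electrons; S³⁺ still has 3 valence electrons; Al³⁺ is the bare [Ne] core; B³⁺ is the bare [He] core; Na³⁺ is already 2 electrons into the core.
Pulling an electron out of a noble-gas core costs far more than removing a remaining valence electron, so Na, Al and B sit at the high end of IE_4.
Valence configurations: N³⁺ [He]2s², S³⁺ [Ne]3s²3p¹.
Approximate IE_4 values (kJ/mol): N 7475, S 4556, Al 11577, B 25026, Na 9543.
Overall IE_4 order: S < N < Na < Al < B.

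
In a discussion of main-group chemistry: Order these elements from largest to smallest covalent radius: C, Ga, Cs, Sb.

Cs, Sb, Ga, C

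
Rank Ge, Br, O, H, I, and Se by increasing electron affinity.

H is in period 1, group 1; O is in period 2, group 16; Ge is in period 4, group 14; Se is in period 4, group 16; Br is in period 4, group 17; I is in period 5, group 17.
Electron affinity generally becomes more exothermic across a period toward the halogens and less exothermic down a group.
These span different periods and groups, so the two trends combine.
Ge > H: period and group pull opposite ways; the across-period shift dominates (119 vs 73 kJ/mol).
O > Ge: relative to Ge, both the across-period and down-group shifts push O's electron affinity up.
Se > O: this pair runs against the simple trend — see the exception note.
I > Se: the two effects oppose for this pair; the across-period effect wins (295 vs 195 kJ/mol).
Br > I: they share group 17; the group trend gives Br the larger value.
Note the exception: Se has a higher electron affinity than O, contrary to the simple trend — O's compact 2p subshell gives strong electron–electron repulsion on the added electron.
Approximate values (kJ/mol): H 73, O 141, Ge 119, Se 195, Br 325, I 295.
So from lowest to highest: H < Ge < O < Se < I < Br.

H < Ge < O < Se < I < Br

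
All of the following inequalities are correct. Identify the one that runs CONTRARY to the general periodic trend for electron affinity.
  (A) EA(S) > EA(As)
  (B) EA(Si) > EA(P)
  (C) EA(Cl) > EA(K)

(B)

The general trend: electron affinity increases across a period and decreases down a group.
(A) S (period 3, group 16) vs As (period 4, group 15): the stated order agrees with the simple trend.
(B) Si (period 3, group 14) vs P (period 3, group 15): the stated order contradicts the simple trend.
(C) Cl (period 3, group 17) vs K (period 4, group 1): the stated order agrees with the simple trend.
The exception is (B): adding an electron to P's half-filled 3p³ is unfavourable, so Si (3p²) has the more exothermic EA.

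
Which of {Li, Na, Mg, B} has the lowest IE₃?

B

IE_3 is the cost of taking one more electron from the +2 cation: Li²⁺ is already 1 electron into the core; Na²⁺ is already 1 electron into the core; Mg²⁺ is the bare [Ne] core; B²⁺ still has 1 valence electron.
Core electrons are held far more tightly than valence electrons, so Na, Mg and Li top the IE_3 order.
Tabulated IE_3 (kJ/mol): Li 11815, Na 6910, Mg 7733, B 3660.
Overall IE_3 order: B < Na < Mg < Li.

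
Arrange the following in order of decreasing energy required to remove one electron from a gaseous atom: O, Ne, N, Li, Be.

Ne, N, O, Be, Li

Li is in period 2, group 1; Be is in period 2, group 2; N is in period 2, group 15; O is in period 2, group 16; Ne is in period 2, group 18.
Across a period the outer electron is held more tightly (higher IE₁); down a group it sits in a higher shell, more shielded, and comes off more easily.
All lie in period 2; the across-period trend (first ionization energy increases left to right) applies, with the exception below.
Note the exception: N has a higher first ionization energy than O, contrary to the simple trend — pairing an electron in O's 2p⁴ costs repulsion energy, so O ionizes more easily than half-filled N (2p³).
Approximate values (kJ/mol): Li 520, Be 900, N 1402, O 1314, Ne 2081.
So from highest to lowest: Ne > N > O > Be > Li.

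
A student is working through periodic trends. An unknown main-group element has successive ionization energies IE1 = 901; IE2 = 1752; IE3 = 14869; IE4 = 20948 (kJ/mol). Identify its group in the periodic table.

Look for the largest jump between consecutive ionization energies: IE3/IE2 ≈ 8.5, far larger than any earlier ratio.
That jump marks the point where a core electron is being removed. So the atom has 2 valence electrons.
A main-group element with 2 valence electrons is in group 2.

Group 2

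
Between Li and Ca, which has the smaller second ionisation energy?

After 1 electron has been removed, what remains? Li⁺ is the bare [He] core; Ca⁺ still has 1 valence electron.
Pulling an electron out of a noble-gas core costs far more than removing a remaining valence electron, so Li sits at the high end of IE_2.
The numbers (kJ/mol): Li 7298, Ca 1145.
Putting it together, IE_2: Ca < Li.

Ca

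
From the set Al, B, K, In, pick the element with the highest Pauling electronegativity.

B

B is in period 2, group 13; Al is in period 3, group 13; K is in period 4, group 1; In is in period 5, group 13.
Atoms toward the upper right of the periodic table pull bonding electrons most strongly.
Here both period and group differ, so the two effects have to be weighed against each other.
Al > K: both effects reinforce here, so Al is clearly the higher of the two.
In > Al: this pair runs against the simple trend — see the exception note.
B > In: B sits above In in group 13, so the down-group effect alone puts B higher.
Note the exception: In has a higher electronegativity than Al, contrary to the simple trend — poor shielding by filled d (and f) subshells raises the heavier element's effective nuclear charge more than the simple down-group trend predicts.
Approximate values (Pauling): B 2.04, Al 1.61, K 0.82, In 1.78.
The highest Pauling electronegativity among these belongs to B.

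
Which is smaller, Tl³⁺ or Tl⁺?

Tl³⁺

Both ions have Z = 81 protons, but Tl³⁺ has lost more electrons, so its remaining electrons feel a larger effective nuclear charge per electron and are pulled in more tightly.
Higher positive charge → smaller ion, so Tl⁺ > Tl³⁺.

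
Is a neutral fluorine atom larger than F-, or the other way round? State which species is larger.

Forming F- adds 1 electron to F. More electron–electron repulsion in the same shell, with unchanged nuclear charge, lets the cloud expand.
An anion is larger than its parent atom: F- > F.

F-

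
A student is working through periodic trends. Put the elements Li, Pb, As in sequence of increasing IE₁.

Removing the outermost electron gets harder across a period and easier down a group.
These span different periods and groups, so the two trends combine.
Pb > Li: the two effects oppose for this pair; the across-period effect wins (716 vs 520 kJ/mol).
As > Pb: relative to Pb, both the across-period and down-group shifts push As's first ionization energy up.
Tabulated first ionization energy (kJ/mol): Li 520, As 947, Pb 716.
So from lowest to highest: Li < Pb < As.

Li < Pb < As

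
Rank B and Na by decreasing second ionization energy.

Consider each +1 ion: B⁺ still has 2 valence electrons; Na⁺ is the bare [Ne] core.
Core electrons are held far more tightly than valence electrons, so Na tops the IE_2 order.
Approximate IE_2 values (kJ/mol): B 2427, Na 4562.
Hence IE_2: B < Na.

Na, B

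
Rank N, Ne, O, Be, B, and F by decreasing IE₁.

First ionization energy rises across a period (greater Z_eff holds electrons more tightly) and falls down a group (valence electrons are farther from the nucleus).
All lie in period 2; the across-period trend (first ionization energy increases left to right) applies, with the exception below.
Note the exception: Be has a higher first ionization energy than B, contrary to the simple trend — removing B's lone 2p electron is easier than breaking Be's filled 2s².
Note the exception: N has a higher first ionization energy than O, contrary to the simple trend — pairing an electron in O's 2p⁴ costs repulsion energy, so O ionizes more easily than half-filled N (2p³).
For reference (kJ/mol): Be 900, B 801, N 1402, O 1314, F 1681, Ne 2081.
So from highest to lowest: Ne > F > N > O > Be > B.

Ne, F, N, O, Be, B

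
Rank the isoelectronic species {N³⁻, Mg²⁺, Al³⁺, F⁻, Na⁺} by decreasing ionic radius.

All of these have 10 electrons, so size is governed by nuclear charge alone: the more protons, the stronger the pull on the same electron cloud, and the smaller the ion.
Nuclear charges: Al³⁺ (Z=13), Mg²⁺ (Z=12), Na⁺ (Z=11), F⁻ (Z=9), N³⁻ (Z=7).
Largest to smallest: N³⁻ > F⁻ > Na⁺ > Mg²⁺ > Al³⁺.

N³⁻ > F⁻ > Na⁺ > Mg²⁺ > Al³⁺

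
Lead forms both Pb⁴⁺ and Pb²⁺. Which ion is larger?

Both ions have Z = 82 protons, but Pb⁴⁺ has lost more electrons, so its remaining electrons feel a larger effective nuclear charge per electron and are pulled in more tightly.
Higher positive charge → smaller ion, so Pb²⁺ > Pb⁴⁺.

Pb²⁺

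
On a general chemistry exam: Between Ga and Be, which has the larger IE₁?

Be is in period 2, group 2; Ga is in period 4, group 13.
IE₁ increases left→right with effective nuclear charge and decreases top→bottom as the valence shell moves farther out.
Here both period and group differ, so the two effects have to be weighed against each other.
Be > Ga: period and group pull opposite ways; the down-group shift dominates (900 vs 579 kJ/mol).
For reference (kJ/mol): Be 900, Ga 579.
So Be has the larger IE₁ (Be > Ga).

Be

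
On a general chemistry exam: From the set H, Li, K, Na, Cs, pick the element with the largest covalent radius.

Cs

H is in period 1, group 1; Li is in period 2, group 1; Na is in period 3, group 1; K is in period 4, group 1; Cs is in period 6, group 1.
Moving right in a period, electrons are added to the same shell under a stronger nuclear pull, so atoms get smaller; moving down, a new shell is opened and atoms get larger.
All are in group 1, so atomic radius increases down the group.
The largest covalent radius among these belongs to Cs.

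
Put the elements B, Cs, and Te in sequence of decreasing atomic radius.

Cs, Te, B

Across a period the added protons contract the valence shell; down a group each new principal shell makes the atom larger.
Neither a single period nor a single group — weigh both effects.
Te > B: the two effects oppose for this pair; the down-group effect wins (136 vs 85 pm).
Cs > Te: relative to Te, both the across-period and down-group shifts push Cs's atomic radius up.
Tabulated atomic radius (pm): B 85, Te 136, Cs 232.
So from largest to smallest: Cs > Te > B.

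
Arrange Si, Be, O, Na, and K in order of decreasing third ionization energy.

Consider each +2 ion: Si²⁺ still has 2 valence electrons; Be²⁺ is the bare [He] core; O²⁺ still has 4 valence electrons; Na²⁺ is already 1 electron into the core; K²⁺ is already 1 electron into the core.
Usually core removal costs more than valence removal, but here the competition is close: a tightly held n=2 valence electron can cost more to remove than an n=3 core electron, so the actual values have to decide it.
Valence configurations: Si²⁺ [Ne]3s², O²⁺ [He]2s²2p².
Tabulated IE_3 (kJ/mol): Si 3232, Be 14849, O 5300, Na 6910, K 4420.
Hence IE_3: Si < K < O < Na < Be.

Be > Na > O > K > Si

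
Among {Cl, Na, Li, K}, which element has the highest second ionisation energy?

Li

Consider each +1 ion: Cl⁺ still has 6 valence electrons; Na⁺ is the bare [Ne] core; Li⁺ is the bare [He] core; K⁺ is the bare [Ar] core.
Breaking into a closed-shell core is much more expensive than removing a leftover valence electron — K, Na and Li have the largest IE_2 here.
The numbers (kJ/mol): Cl 2298, Na 4562, Li 7298, K 3052.
Overall IE_2 order: Cl < K < Na < Li.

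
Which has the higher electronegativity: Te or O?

O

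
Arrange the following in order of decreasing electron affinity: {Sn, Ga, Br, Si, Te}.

Si is in period 3, group 14; Ga is in period 4, group 13; Br is in period 4, group 17; Sn is in period 5, group 14; Te is in period 5, group 16.
Adding an electron releases more energy for atoms nearer the top right (short of the noble gases).
Neither a single period nor a single group — weigh both effects.
Sn > Ga: the two effects oppose for this pair; the across-period effect wins (107 vs 29 kJ/mol).
Si > Sn: Si sits above Sn in group 14, so the down-group effect alone puts Si higher.
Te > Si: the two effects oppose for this pair; the across-period effect wins (190 vs 134 kJ/mol).
Br > Te: both effects reinforce here, so Br is clearly the higher of the two.
For reference (kJ/mol): Si 134, Ga 29, Br 325, Sn 107, Te 190.
So from highest to lowest: Br > Te > Si > Sn > Ga.

Br > Te > Si > Sn > Ga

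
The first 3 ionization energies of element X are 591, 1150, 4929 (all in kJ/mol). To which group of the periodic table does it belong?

Look for the largest jump between consecutive ionization energies: IE3/IE2 ≈ 4.3, far larger than any earlier ratio.
That jump marks the point where a core electron is being removed. So the atom has 2 valence electrons.
A main-group element with 2 valence electrons is in group 2.

Group 2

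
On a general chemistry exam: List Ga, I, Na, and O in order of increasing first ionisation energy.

Na, Ga, I, O

O is in period 2, group 16; Na is in period 3, group 1; Ga is in period 4, group 13; I is in period 5, group 17.
First ionization energy rises across a period (greater Z_eff holds electrons more tightly) and falls down a group (valence electrons are farther from the nucleus).
Neither a single period nor a single group — weigh both effects.
Ga > Na: the two effects oppose for this pair; the across-period effect wins (579 vs 496 kJ/mol).
I > Ga: the two effects oppose for this pair; the across-period effect wins (1008 vs 579 kJ/mol).
O > I: the two effects oppose for this pair; the down-group effect wins (1314 vs 1008 kJ/mol).
Tabulated first ionization energy (kJ/mol): O 1314, Na 496, Ga 579, I 1008.
So from lowest to highest: Na < Ga < I < O.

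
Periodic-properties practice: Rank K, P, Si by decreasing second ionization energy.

The second ionization energy removes an electron from the +1 ion. For each element: K⁺ is the bare [Ar] core; P⁺ still has 4 valence electrons; Si⁺ still has 3 valence electrons.
Pulling an electron out of a noble-gas core costs far more than removing a remaining valence electron, so K sits at the high end of IE_2.
Valence configurations: P⁺ [Ne]3s²3p², Si⁺ [Ne]3s²3p¹.
Tabulated IE_2 (kJ/mol): K 3052, P 1907, Si 1577.
So the second ionization energies run Si < P < K.

K, P, Si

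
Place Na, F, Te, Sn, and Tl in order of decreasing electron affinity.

F > Te > Sn > Na > Tl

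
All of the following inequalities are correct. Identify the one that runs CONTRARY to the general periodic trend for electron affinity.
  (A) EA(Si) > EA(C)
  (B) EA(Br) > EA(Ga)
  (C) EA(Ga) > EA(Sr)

(A)

The general trend: electron affinity increases across a period and decreases down a group.
(A) Si (period 3, group 14) vs C (period 2, group 14): the stated order contradicts the simple trend.
(B) Br (period 4, group 17) vs Ga (period 4, group 13): the stated order agrees with the simple trend.
(C) Ga (period 4, group 13) vs Sr (period 5, group 2): the stated order agrees with the simple trend.
The exception is (A): Si's larger, more diffuse 3p orbitals accept an added electron slightly more readily than C's compact 2p.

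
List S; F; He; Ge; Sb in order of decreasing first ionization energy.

He > F > S > Sb > Ge

He is in period 1, group 18; F is in period 2, group 17; S is in period 3, group 16; Ge is in period 4, group 14; Sb is in period 5, group 15.
First ionization energy rises across a period (greater Z_eff holds electrons more tightly) and falls down a group (valence electrons are farther from the nucleus).
Here both period and group differ, so the two effects have to be weighed against each other.
Sb > Ge: period and group pull opposite ways; the across-period shift dominates (831 vs 762 kJ/mol).
S > Sb: both effects reinforce here, so S is clearly the higher of the two.
F > S: both effects reinforce here, so F is clearly the higher of the two.
He > F: both effects reinforce here, so He is clearly the higher of the two.
Approximate values (kJ/mol): He 2372, F 1681, S 1000, Ge 762, Sb 831.
So from highest to lowest: He > F > S > Sb > Ge.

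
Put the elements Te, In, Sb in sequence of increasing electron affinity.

In is in period 5, group 13; Sb is in period 5, group 15; Te is in period 5, group 16.
EA tends to increase across a period and decrease down a group, though the pattern is less regular than for IE or radius.
All lie in period 5, so electron affinity increases left to right.
So from lowest to highest: In < Sb < Te.

In, Sb, Te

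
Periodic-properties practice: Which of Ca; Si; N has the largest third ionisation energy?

IE_3 is the cost of taking one more electron from the +2 cation: Ca²⁺ is the bare [Ar] core; Si²⁺ still has 2 valence electrons; N²⁺ still has 3 valence electrons.
Core electrons are held far more tightly than valence electrons, so Ca tops the IE_3 order.
Valence configurations: Si²⁺ [Ne]3s², N²⁺ [He]2s²2p¹.
The numbers (kJ/mol): Ca 4912, Si 3232, N 4578.
Overall IE_3 order: Si < N < Ca.

Ca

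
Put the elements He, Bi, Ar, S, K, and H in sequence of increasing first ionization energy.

K, Bi, S, H, Ar, He

H is in period 1, group 1; He is in period 1, group 18; S is in period 3, group 16; Ar is in period 3, group 18; K is in period 4, group 1; Bi is in period 6, group 15.
First ionization energy rises across a period (greater Z_eff holds electrons more tightly) and falls down a group (valence electrons are farther from the nucleus).
These span different periods and groups, so the two trends combine.
Bi > K: the two effects oppose for this pair; the across-period effect wins (703 vs 419 kJ/mol).
S > Bi: both effects reinforce here, so S is clearly the higher of the two.
H > S: period and group pull opposite ways; the down-group shift dominates (1312 vs 1000 kJ/mol).
Ar > H: period and group pull opposite ways; the across-period shift dominates (1521 vs 1312 kJ/mol).
He > Ar: they share group 18; the group trend gives He the larger value.
Approximate values (kJ/mol): H 1312, He 2372, S 1000, Ar 1521, K 419, Bi 703.
So from lowest to highest: K < Bi < S < H < Ar < He.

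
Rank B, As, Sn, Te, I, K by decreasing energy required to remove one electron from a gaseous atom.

I > As > Te > B > Sn > K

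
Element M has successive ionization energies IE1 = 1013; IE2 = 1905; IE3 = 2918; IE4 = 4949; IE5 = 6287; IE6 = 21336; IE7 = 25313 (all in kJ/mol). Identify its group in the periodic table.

Group 15

Look for the largest jump between consecutive ionization energies: IE6/IE5 ≈ 3.4, far larger than any earlier ratio.
That jump marks the point where a core electron is being removed. So the atom has 5 valence electrons.
A main-group element with 5 valence electrons is in group 15.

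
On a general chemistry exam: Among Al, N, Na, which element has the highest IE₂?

Na

The second ionization energy removes an electron from the +1 ion. For each element: Al⁺ still has 2 valence electrons; N⁺ still has 4 valence electrons; Na⁺ is the bare [Ne] core.
Pulling an electron out of a noble-gas core costs far more than removing a remaining valence electron, so Na sits at the high end of IE_2.
Valence configurations: Al⁺ [Ne]3s², N⁺ [He]2s²2p².
The numbers (kJ/mol): Al 1817, N 2856, Na 4562.
Overall IE_2 order: Al < N < Na.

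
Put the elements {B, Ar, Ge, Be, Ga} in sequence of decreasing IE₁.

Be is in period 2, group 2; B is in period 2, group 13; Ar is in period 3, group 18; Ga is in period 4, group 13; Ge is in period 4, group 14.
IE₁ increases left→right with effective nuclear charge and decreases top→bottom as the valence shell moves farther out.
These span different periods and groups, so the two trends combine.
Ge > Ga: Ge lies to the right of Ga in period 4, so the across-period effect alone puts Ge higher.
B > Ge: the two effects oppose for this pair; the down-group effect wins (801 vs 762 kJ/mol).
Be > B: this pair runs against the simple trend — see the exception note.
Ar > Be: the two effects oppose for this pair; the across-period effect wins (1521 vs 900 kJ/mol).
Note the exception: Be has a higher first ionization energy than B, contrary to the simple trend — removing B's lone 2p electron is easier than breaking Be's filled 2s².
Tabulated first ionization energy (kJ/mol): Be 900, B 801, Ar 1521, Ga 579, Ge 762.
So from highest to lowest: Ar > Be > B > Ge > Ga.

Ar, Be, B, Ge, Ga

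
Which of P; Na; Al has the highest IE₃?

Na

The third ionization energy removes an electron from the +2 ion. For each element: P²⁺ still has 3 valence electrons; Na²⁺ is already 1 electron into the core; Al²⁺ still has 1 valence electron.
Pulling an electron out of a noble-gas core costs far more than removing a remaining valence electron, so Na sits at the high end of IE_3.
Valence configurations: P²⁺ [Ne]3s²3p¹, Al²⁺ [Ne]3s¹.
Tabulated IE_3 (kJ/mol): P 2914, Na 6910, Al 2745.
So the third ionization energies run Al < P < Na.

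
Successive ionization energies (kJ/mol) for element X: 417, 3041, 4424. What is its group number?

Look for the largest jump between consecutive ionization energies: IE2/IE1 ≈ 7.3, far larger than any earlier ratio.
That jump marks the point where a core electron is being removed. So the atom has 1 valence electron.
A main-group element with 1 valence electron is in group 1.

Group 1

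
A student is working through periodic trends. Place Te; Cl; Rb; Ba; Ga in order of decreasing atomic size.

Rb > Ba > Te > Ga > Cl

Cl is in period 3, group 17; Ga is in period 4, group 13; Rb is in period 5, group 1; Te is in period 5, group 16; Ba is in period 6, group 2.
Atomic radius shrinks across a period as nuclear charge pulls the same shell inward, and grows down a group as new shells are added.
Neither a single period nor a single group — weigh both effects.
Ga > Cl: both effects reinforce here, so Ga is clearly the larger of the two.
Te > Ga: period and group pull opposite ways; the down-group shift dominates (136 vs 124 pm).
Ba > Te: relative to Te, both the across-period and down-group shifts push Ba's atomic radius up.
Rb > Ba: period and group pull opposite ways; the across-period shift dominates (210 vs 196 pm).
For reference (pm): Cl 99, Ga 124, Rb 210, Te 136, Ba 196.
So from largest to smallest: Rb > Ba > Te > Ga > Cl.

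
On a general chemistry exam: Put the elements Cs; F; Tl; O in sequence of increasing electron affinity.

O is in period 2, group 16; F is in period 2, group 17; Cs is in period 6, group 1; Tl is in period 6, group 13.
Adding an electron releases more energy for atoms nearer the top right (short of the noble gases).
Neither a single period nor a single group — weigh both effects.
Cs > Tl: this pair runs against the simple trend — see the exception note.
O > Cs: relative to Cs, both the across-period and down-group shifts push O's electron affinity up.
F > O: both are in period 2; the period trend gives F the larger value.
Note the exception: Cs has a higher electron affinity than Tl, contrary to the simple trend — Tl's ns²np¹ configuration gives only a small electron affinity — the sparsely filled np subshell binds an added electron weakly.
Approximate values (kJ/mol): O 141, F 328, Cs 46, Tl 19.
So from lowest to highest: Tl < Cs < O < F.

Tl, Cs, O, F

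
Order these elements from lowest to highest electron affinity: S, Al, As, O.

Al, As, O, S

O is in period 2, group 16; Al is in period 3, group 13; S is in period 3, group 16; As is in period 4, group 15.
Atoms with high Z_eff and room in the valence shell (especially the halogens) have the most exothermic electron affinities.
These span different periods and groups, so the two trends combine.
As > Al: period and group pull opposite ways; the across-period shift dominates (78 vs 42 kJ/mol).
O > As: relative to As, both the across-period and down-group shifts push O's electron affinity up.
S > O: this pair runs against the simple trend — see the exception note.
Note the exception: S has a higher electron affinity than O, contrary to the simple trend — the compact 2p subshell of O repels the added electron more than S's larger 3p does.
Approximate values (kJ/mol): O 141, Al 42, S 200, As 78.
So from lowest to highest: Al < As < O < S.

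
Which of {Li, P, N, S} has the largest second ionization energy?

Consider each +1 ion: Li⁺ is the bare [He] core; P⁺ still has 4 valence electrons; N⁺ still has 4 valence electrons; S⁺ still has 5 valence electrons.
Core electrons are held far more tightly than valence electrons, so Li tops the IE_2 order.
Valence configurations: P⁺ [Ne]3s²3p², N⁺ [He]2s²2p², S⁺ [Ne]3s²3p³.
Approximate IE_2 values (kJ/mol): Li 7298, P 1907, N 2856, S 2252.
Putting it together, IE_2: P < S < N < Li.

Li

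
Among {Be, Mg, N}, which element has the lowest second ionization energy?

Mg

The second ionization energy removes an electron from the +1 ion. For each element: Be⁺ still has 1 valence electron; Mg⁺ still has 1 valence electron; N⁺ still has 4 valence electrons.
All are still removing valence electrons, so compare the +1 ions as you would atoms: IE_2 generally rises across a period (higher Z_eff) and falls down a group (larger shell), subject to the usual subshell exceptions.
Valence configurations: Be⁺ [He]2s¹, Mg⁺ [Ne]3s¹, N⁺ [He]2s²2p².
Approximate IE_2 values (kJ/mol): Be 1757, Mg 1451, N 2856.
So the second ionization energies run Mg < Be < N.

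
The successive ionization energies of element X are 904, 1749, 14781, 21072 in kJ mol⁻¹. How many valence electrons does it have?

Look for the largest jump between consecutive ionization energies: IE3/IE2 ≈ 8.5, far larger than any earlier ratio.
That jump marks the point where a core electron is being removed. So the atom has 2 valence electrons.

2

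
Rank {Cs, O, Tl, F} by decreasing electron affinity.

F > O > Cs > Tl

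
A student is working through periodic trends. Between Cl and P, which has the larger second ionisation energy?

Cl

After 1 electron has been removed, what remains? Cl⁺ still has 6 valence electrons; P⁺ still has 4 valence electrons.
All are still removing valence electrons, so compare the +1 ions as you would atoms: IE_2 generally rises across a period (higher Z_eff) and falls down a group (larger shell), subject to the usual subshell exceptions.
Valence configurations: Cl⁺ [Ne]3s²3p⁴, P⁺ [Ne]3s²3p².
The numbers (kJ/mol): Cl 2298, P 1907.
Putting it together, IE_2: P < Cl.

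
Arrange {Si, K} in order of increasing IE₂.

IE_2 is the cost of taking one more electron from the +1 cation: Si⁺ still has 3 valence electrons; K⁺ is the bare [Ar] core.
Pulling an electron out of a noble-gas core costs far more than removing a remaining valence electron, so K sits at the high end of IE_2.
The numbers (kJ/mol): Si 1577, K 3052.
So the second ionization energies run Si < K.

Si < K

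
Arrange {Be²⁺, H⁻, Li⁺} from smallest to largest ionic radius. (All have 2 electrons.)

All of these have 2 electrons, so size is governed by nuclear charge alone: the more protons, the stronger the pull on the same electron cloud, and the smaller the ion.
Nuclear charges: Be²⁺ (Z=4), Li⁺ (Z=3), H⁻ (Z=1).
Smallest to largest: Be²⁺ < Li⁺ < H⁻.

Be²⁺, Li⁺, H⁻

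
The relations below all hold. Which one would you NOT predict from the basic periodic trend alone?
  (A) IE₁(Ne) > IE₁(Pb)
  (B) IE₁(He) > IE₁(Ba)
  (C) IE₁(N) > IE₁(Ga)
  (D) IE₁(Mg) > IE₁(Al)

The general trend: first ionisation energy increases across a period and decreases down a group.
(A) Ne (period 2, group 18) vs Pb (period 6, group 14): the stated order agrees with the simple trend.
(B) He (period 1, group 18) vs Ba (period 6, group 2): the stated order agrees with the simple trend.
(C) N (period 2, group 15) vs Ga (period 4, group 13): the stated order agrees with the simple trend.
(D) Mg (period 3, group 2) vs Al (period 3, group 13): the stated order contradicts the simple trend.
The exception is (D): Al's single 3p electron is easier to remove than one from Mg's filled 3s².

(D)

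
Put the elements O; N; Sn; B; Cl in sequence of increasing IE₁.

B is in period 2, group 13; N is in period 2, group 15; O is in period 2, group 16; Cl is in period 3, group 17; Sn is in period 5, group 14.
IE₁ increases left→right with effective nuclear charge and decreases top→bottom as the valence shell moves farther out.
Here both period and group differ, so the two effects have to be weighed against each other.
B > Sn: the two effects oppose for this pair; the down-group effect wins (801 vs 709 kJ/mol).
Cl > B: period and group pull opposite ways; the across-period shift dominates (1251 vs 801 kJ/mol).
O > Cl: the two effects oppose for this pair; the down-group effect wins (1314 vs 1251 kJ/mol).
N > O: this pair runs against the simple trend — see the exception note.
Note the exception: N has a higher first ionization energy than O, contrary to the simple trend — pairing an electron in O's 2p⁴ costs repulsion energy, so O ionizes more easily than half-filled N (2p³).
Tabulated first ionization energy (kJ/mol): B 801, N 1402, O 1314, Cl 1251, Sn 709.
So from lowest to highest: Sn < B < Cl < O < N.

Sn < B < Cl < O < N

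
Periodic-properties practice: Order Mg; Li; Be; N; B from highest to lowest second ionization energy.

Li > N > B > Be > Mg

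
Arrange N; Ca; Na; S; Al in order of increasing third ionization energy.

IE_3 is the cost of taking one more electron from the +2 cation: N²⁺ still has 3 valence electrons; Ca²⁺ is the bare [Ar] core; Na²⁺ is already 1 electron into the core; S²⁺ still has 4 valence electrons; Al²⁺ still has 1 valence electron.
Pulling an electron out of a noble-gas core costs far more than removing a remaining valence electron, so Ca and Na sit at the high end of IE_3.
Valence configurations: N²⁺ [He]2s²2p¹, S²⁺ [Ne]3s²3p², Al²⁺ [Ne]3s¹.
Approximate IE_3 values (kJ/mol): N 4578, Ca 4912, Na 6910, S 3357, Al 2745.
Hence IE_3: Al < S < N < Ca < Na.

Al < S < N < Ca < Na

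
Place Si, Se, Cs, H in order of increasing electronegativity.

Cs, Si, H, Se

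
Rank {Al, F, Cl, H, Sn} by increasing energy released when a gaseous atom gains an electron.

Al < H < Sn < F < Cl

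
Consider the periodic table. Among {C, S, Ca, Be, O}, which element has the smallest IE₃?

IE_3 is the cost of taking one more electron from the +2 cation: C²⁺ still has 2 valence electrons; S²⁺ still has 4 valence electrons; Ca²⁺ is the bare [Ar] core; Be²⁺ is the bare [He] core; O²⁺ still has 4 valence electrons.
Usually core removal costs more than valence removal, but here the competition is close: a tightly held n=2 valence electron can cost more to remove than an n=3 core electron, so the actual values have to decide it.
Valence configurations: C²⁺ [He]2s², S²⁺ [Ne]3s²3p², O²⁺ [He]2s²2p².
Tabulated IE_3 (kJ/mol): C 4620, S 3357, Ca 4912, Be 14849, O 5300.
Putting it together, IE_3: S < C < Ca < O < Be.

S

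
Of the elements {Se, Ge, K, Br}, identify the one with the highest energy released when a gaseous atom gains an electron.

Br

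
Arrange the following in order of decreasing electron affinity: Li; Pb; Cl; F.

Electron affinity generally becomes more exothermic across a period toward the halogens and less exothermic down a group.
These span different periods and groups, so the two trends combine.
Li > Pb: the two effects oppose for this pair; the down-group effect wins (60 vs 35 kJ/mol).
F > Li: F lies to the right of Li in period 2, so the across-period effect alone puts F higher.
Cl > F: this pair runs against the simple trend — see the exception note.
Note the exception: Cl has a higher electron affinity than F, contrary to the simple trend — F's small 2p subshell makes the incoming electron feel strong e⁻–e⁻ repulsion, so Cl actually releases more energy on gaining an electron.
Tabulated electron affinity (kJ/mol): Li 60, F 328, Cl 349, Pb 35.
So from highest to lowest: Cl > F > Li > Pb.

Cl > F > Li > Pb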